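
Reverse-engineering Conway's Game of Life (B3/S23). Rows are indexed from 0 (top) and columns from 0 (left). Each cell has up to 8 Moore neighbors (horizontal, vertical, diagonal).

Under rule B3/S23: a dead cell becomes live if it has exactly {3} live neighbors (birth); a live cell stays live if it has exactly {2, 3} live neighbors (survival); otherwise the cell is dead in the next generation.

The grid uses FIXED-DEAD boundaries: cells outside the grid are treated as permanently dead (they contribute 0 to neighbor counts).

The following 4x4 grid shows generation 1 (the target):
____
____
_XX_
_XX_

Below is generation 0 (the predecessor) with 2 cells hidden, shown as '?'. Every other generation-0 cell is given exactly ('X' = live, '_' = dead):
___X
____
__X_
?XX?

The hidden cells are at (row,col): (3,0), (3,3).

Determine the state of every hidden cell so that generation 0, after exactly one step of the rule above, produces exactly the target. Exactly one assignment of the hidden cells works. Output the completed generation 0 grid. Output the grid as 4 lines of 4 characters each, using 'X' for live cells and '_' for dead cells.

Hidden generation-0 cells (in order): (3,0), (3,3).
A hidden cell only influences target cells in its own 3x3 neighborhood. Try each of the 2^2 = 4 assignments, step the completed generation 0 forward once under B3/S23, and compare with the target:
  (3,0)=_ (3,3)=_ -> step reproduces the target at every cell -> ACCEPT
  (3,0)=_ (3,3)=X -> step gives (2,3)='X' but target has '_' -> reject
  (3,0)=X (3,3)=_ -> step gives (2,1)='_' but target has 'X' -> reject
  (3,0)=X (3,3)=X -> step gives (2,1)='_' but target has 'X' -> reject
Unique solution: (3,0)=dead, (3,3)=dead.
Check: live-neighbor counts of every cell in the completed generation 0:
0010
0122
1322
1222
Applying B3/S23 to generation 0 with these counts gives:
____
____
_XX_
_XX_
which matches the target exactly.

Answer: ___X
____
__X_
_XX_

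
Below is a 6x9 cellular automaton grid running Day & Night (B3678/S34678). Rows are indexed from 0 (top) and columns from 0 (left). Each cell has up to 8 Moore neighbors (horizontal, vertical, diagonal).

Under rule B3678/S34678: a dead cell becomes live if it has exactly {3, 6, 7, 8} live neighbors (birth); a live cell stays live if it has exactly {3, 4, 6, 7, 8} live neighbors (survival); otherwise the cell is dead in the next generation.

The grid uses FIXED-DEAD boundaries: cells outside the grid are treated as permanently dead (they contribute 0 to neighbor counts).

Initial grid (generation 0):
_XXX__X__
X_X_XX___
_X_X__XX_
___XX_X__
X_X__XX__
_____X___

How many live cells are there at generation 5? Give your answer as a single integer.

Answer: 10

Derivation:
Simulating step by step:
Generation 0 (given above): 20 live cells
Generation 1: 18 live cells
_XXXXX___
____XX_X_
___X__X__
_X_XX_X__
___X_XX__
______X__
Generation 2: 18 live cells
___XXXX__
_____X___
__XX__XX_
___XX_XX_
__X__XXX_
_____X___
Generation 3: 15 live cells
____XX___
__X__X_X_
___X__XX_
___XX_X_X
___X_X_X_
_________
Generation 4: 13 live cells
______X__
___X_X___
__XX__XXX
__XXX_X__
______X__
_________
Generation 5: 10 live cells
_________
__X_X____
__X___XX_
__XX__X__
___X_X___
_________
Population at generation 5: 10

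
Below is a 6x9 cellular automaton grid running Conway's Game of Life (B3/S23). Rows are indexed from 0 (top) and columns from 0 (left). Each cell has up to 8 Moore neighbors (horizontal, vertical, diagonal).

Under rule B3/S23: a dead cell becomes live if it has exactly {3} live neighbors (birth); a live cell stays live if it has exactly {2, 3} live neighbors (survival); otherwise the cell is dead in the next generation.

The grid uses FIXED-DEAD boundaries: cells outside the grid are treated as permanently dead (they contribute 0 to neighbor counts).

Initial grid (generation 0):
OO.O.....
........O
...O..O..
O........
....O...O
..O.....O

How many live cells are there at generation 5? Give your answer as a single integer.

Simulating step by step:
Generation 0 (given above): 11 live cells
Generation 1: 1 live cells
.........
..O......
.........
.........
.........
.........
Generation 2: 0 live cells
.........
.........
.........
.........
.........
.........
Generation 3: 0 live cells
.........
.........
.........
.........
.........
.........
Generation 4: 0 live cells
.........
.........
.........
.........
.........
.........
Generation 5: 0 live cells
.........
.........
.........
.........
.........
.........
Population at generation 5: 0

Answer: 0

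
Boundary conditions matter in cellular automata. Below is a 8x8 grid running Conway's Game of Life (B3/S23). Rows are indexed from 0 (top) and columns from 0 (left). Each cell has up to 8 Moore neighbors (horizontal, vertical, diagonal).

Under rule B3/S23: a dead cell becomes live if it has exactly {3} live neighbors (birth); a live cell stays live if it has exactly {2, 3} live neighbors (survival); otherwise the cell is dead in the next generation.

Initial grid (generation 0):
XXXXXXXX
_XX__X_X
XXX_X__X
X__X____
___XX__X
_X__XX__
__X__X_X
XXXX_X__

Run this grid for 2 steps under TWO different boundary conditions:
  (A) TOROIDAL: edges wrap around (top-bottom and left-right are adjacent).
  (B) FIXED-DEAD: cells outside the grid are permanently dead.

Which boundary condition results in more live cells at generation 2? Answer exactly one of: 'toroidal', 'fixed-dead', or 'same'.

Answer: fixed-dead

Derivation:
Under TOROIDAL boundary, generation 2:
________
________
________
___XXXXX
__XXX___
__XX_XX_
________
________
Population = 12

Under FIXED-DEAD boundary, generation 2:
____X_X_
___X___X
________
_X_XXX__
_XXXX___
_XXX_XX_
_____XX_
_XXXXX__
Population = 24

Comparison: toroidal=12, fixed-dead=24 -> fixed-dead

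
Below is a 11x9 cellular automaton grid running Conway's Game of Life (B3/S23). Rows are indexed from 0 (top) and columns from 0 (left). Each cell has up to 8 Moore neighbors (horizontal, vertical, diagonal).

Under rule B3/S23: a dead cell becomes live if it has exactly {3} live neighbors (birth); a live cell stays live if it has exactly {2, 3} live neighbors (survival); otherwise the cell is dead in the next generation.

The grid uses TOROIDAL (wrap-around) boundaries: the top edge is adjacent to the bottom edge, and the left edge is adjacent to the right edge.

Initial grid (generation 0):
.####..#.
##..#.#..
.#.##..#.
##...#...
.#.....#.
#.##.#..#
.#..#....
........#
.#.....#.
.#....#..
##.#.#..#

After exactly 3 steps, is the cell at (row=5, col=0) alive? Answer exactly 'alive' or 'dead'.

Simulating step by step:
Generation 0 (given above): 35 live cells
Generation 1: 39 live cells
......##.
#.....###
...##.#.#
##..#.#.#
....#.#..
#.###...#
.####...#
#........
#......#.
.#....###
...#.####
Generation 2: 27 live cells
#........
#........
.#.##.#..
#...#.#.#
..#.#....
#......##
....#...#
#.##.....
##....##.
.....#...
#....#...
Generation 3: 38 live cells
##......#
##.......
.#.##..##
###.#..#.
.#.#.#...
#..#...##
.#.#...#.
#.##...#.
###...#.#
##...#..#
.........

Cell (5,0) at generation 3: 1 -> alive

Answer: alive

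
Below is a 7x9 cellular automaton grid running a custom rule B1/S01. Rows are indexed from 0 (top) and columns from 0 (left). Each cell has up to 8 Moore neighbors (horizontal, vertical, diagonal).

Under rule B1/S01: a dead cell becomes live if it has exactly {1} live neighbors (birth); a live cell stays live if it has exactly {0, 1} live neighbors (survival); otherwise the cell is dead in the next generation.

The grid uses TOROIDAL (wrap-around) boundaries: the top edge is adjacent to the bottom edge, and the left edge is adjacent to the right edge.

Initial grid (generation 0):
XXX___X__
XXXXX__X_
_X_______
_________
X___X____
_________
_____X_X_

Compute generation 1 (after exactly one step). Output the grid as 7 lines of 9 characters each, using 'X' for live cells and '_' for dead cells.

Simulating step by step:
Generation 0 (given above): 15 live cells
Generation 1: 24 live cells
(generation 1 grid is the final answer)

Answer: _________
____X__X_
_____XXX_
__XXXX__X
XX_XXX__X
XX_X___X_
___XXX_X_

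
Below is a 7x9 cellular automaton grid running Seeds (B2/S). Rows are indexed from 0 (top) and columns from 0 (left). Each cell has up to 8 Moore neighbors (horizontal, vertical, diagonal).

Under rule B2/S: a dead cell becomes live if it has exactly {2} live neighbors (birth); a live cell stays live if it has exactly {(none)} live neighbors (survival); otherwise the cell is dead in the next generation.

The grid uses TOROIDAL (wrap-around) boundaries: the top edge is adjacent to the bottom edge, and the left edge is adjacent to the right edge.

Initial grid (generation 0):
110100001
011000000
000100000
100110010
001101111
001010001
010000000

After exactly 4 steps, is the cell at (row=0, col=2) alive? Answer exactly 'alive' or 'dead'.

Simulating step by step:
Generation 0 (given above): 21 live cells
Generation 1: 7 live cells
000000000
000010001
100000001
010000000
000000000
000000000
000010010
Generation 2: 9 live cells
000111011
000000010
010000010
000000001
000000000
000000000
000000000
Generation 3: 13 live cells
000000000
101101000
100000100
100000010
000000000
000000000
000101111
Generation 4: 17 live cells
110000000
000010101
001111010
010000100
000000001
000011001
000010000

Cell (0,2) at generation 4: 0 -> dead

Answer: dead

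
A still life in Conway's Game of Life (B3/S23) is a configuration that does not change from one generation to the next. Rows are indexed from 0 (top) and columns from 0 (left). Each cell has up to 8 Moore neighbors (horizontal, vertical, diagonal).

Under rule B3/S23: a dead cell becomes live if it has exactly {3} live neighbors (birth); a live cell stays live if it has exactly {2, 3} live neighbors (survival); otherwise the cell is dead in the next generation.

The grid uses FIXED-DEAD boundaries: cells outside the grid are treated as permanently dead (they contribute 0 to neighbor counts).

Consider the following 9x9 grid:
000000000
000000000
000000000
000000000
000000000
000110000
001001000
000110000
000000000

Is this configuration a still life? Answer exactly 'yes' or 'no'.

Compute generation 1 and compare to generation 0 (given above):
Generation 1:
000000000
000000000
000000000
000000000
000000000
000110000
001001000
000110000
000000000
The grids are IDENTICAL -> still life.

Answer: yes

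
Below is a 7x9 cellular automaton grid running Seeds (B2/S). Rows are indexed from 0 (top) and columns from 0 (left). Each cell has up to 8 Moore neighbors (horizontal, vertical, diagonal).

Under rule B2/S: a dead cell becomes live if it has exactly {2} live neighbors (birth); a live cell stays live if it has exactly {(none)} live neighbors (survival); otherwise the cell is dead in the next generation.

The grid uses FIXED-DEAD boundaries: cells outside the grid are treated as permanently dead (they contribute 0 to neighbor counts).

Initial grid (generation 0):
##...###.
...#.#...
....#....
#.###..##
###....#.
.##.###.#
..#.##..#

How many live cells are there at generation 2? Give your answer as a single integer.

Simulating step by step:
Generation 0 (given above): 28 live cells
Generation 1: 11 live cells
..#......
###....#.
.#....###
.....##..
.........
.........
.........
Generation 2: 6 live cells
#..#.....
...#.....
.........
........#
.....##..
.........
.........
Population at generation 2: 6

Answer: 6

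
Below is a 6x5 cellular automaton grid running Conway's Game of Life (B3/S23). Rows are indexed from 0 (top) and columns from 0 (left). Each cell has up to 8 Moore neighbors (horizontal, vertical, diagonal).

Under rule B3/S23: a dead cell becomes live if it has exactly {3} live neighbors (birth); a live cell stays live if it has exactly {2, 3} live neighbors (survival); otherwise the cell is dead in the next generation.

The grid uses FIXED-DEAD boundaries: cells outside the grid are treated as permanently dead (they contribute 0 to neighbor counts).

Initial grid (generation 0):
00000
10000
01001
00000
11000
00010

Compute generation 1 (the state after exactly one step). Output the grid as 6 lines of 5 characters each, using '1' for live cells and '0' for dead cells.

Answer: 00000
00000
00000
11000
00000
00000

Derivation:
Simulating step by step:
Generation 0 (given above): 6 live cells
Generation 1: 2 live cells
(generation 1 grid is the final answer)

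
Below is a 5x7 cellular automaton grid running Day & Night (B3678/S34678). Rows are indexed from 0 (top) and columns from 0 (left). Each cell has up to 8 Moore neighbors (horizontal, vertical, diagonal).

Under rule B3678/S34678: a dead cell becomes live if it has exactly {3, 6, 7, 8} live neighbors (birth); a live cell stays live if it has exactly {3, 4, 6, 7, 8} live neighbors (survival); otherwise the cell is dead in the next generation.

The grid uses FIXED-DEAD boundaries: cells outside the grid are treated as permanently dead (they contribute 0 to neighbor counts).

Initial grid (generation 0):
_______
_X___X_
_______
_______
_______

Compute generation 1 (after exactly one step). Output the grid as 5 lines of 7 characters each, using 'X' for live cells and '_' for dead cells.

Answer: _______
_______
_______
_______
_______

Derivation:
Simulating step by step:
Generation 0 (given above): 2 live cells
Generation 1: 0 live cells
(generation 1 grid is the final answer)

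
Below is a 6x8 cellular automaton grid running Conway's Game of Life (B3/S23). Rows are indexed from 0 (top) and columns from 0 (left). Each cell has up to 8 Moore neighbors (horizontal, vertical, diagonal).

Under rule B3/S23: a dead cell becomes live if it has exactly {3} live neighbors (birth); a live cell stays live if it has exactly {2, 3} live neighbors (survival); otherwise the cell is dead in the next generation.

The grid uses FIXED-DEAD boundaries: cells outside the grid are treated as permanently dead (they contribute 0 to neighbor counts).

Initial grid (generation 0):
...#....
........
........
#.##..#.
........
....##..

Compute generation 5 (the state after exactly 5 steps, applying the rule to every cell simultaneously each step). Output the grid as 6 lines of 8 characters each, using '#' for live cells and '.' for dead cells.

Answer: ........
........
........
........
...###..
........

Derivation:
Simulating step by step:
Generation 0 (given above): 7 live cells
Generation 1: 3 live cells
........
........
........
........
...###..
........
Generation 2: 3 live cells
........
........
........
....#...
....#...
....#...
Generation 3: 3 live cells
........
........
........
........
...###..
........
Generation 4: 3 live cells
........
........
........
....#...
....#...
....#...
Generation 5: 3 live cells
(generation 5 grid is the final answer)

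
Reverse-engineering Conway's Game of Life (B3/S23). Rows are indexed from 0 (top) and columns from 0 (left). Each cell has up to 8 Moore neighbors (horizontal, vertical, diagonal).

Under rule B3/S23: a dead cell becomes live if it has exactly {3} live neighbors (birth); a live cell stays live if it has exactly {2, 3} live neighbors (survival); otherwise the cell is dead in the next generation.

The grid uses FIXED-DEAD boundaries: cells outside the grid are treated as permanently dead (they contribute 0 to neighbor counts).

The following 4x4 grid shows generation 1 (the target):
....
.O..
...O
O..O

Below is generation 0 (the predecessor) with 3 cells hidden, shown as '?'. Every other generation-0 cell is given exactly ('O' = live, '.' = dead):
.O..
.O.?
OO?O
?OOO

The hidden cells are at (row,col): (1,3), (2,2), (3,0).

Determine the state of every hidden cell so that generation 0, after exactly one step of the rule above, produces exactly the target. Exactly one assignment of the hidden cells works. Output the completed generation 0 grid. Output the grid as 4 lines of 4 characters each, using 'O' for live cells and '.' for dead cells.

Hidden generation-0 cells (in order): (1,3), (2,2), (3,0).
A hidden cell only influences target cells in its own 3x3 neighborhood. Try each of the 2^3 = 8 assignments, step the completed generation 0 forward once under B3/S23, and compare with the target:
  (1,3)=. (2,2)=. (3,0)=. -> step gives (2,0)='O' but target has '.' -> reject
  (1,3)=. (2,2)=. (3,0)=O -> step reproduces the target at every cell -> ACCEPT
  (1,3)=. (2,2)=O (3,0)=. -> step gives (1,1)='.' but target has 'O' -> reject
  (1,3)=. (2,2)=O (3,0)=O -> step gives (1,1)='.' but target has 'O' -> reject
  (1,3)=O (2,2)=. (3,0)=. -> step gives (0,2)='O' but target has '.' -> reject
  (1,3)=O (2,2)=. (3,0)=O -> step gives (0,2)='O' but target has '.' -> reject
  (1,3)=O (2,2)=O (3,0)=. -> step gives (0,2)='O' but target has '.' -> reject
  (1,3)=O (2,2)=O (3,0)=O -> step gives (0,2)='O' but target has '.' -> reject
Unique solution: (1,3)=dead, (2,2)=dead, (3,0)=live.
Check: live-neighbor counts of every cell in the completed generation 0:
2120
4341
4562
3442
Applying B3/S23 to generation 0 with these counts gives:
....
.O..
...O
O..O
which matches the target exactly.

Answer: .O..
.O..
OO.O
OOOO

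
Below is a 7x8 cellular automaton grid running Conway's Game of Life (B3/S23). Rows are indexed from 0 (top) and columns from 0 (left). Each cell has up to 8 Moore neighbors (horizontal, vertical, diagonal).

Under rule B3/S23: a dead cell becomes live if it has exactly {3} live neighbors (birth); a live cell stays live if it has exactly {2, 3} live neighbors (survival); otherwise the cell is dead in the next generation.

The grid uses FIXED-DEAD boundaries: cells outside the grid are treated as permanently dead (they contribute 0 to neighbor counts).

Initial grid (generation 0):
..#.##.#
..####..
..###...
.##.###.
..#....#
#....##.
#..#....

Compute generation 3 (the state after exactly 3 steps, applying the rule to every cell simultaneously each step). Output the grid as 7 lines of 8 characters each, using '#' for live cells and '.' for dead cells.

Simulating step by step:
Generation 0 (given above): 23 live cells
Generation 1: 16 live cells
..#..##.
.#....#.
......#.
.#..###.
..###..#
.#....#.
........
Generation 2: 17 live cells
.....##.
......##
......##
..#.#.##
.####..#
..##....
........
Generation 3: 13 live cells
(generation 3 grid is the final answer)

Answer: .....###
........
........
.##.#...
.#..####
.#..#...
........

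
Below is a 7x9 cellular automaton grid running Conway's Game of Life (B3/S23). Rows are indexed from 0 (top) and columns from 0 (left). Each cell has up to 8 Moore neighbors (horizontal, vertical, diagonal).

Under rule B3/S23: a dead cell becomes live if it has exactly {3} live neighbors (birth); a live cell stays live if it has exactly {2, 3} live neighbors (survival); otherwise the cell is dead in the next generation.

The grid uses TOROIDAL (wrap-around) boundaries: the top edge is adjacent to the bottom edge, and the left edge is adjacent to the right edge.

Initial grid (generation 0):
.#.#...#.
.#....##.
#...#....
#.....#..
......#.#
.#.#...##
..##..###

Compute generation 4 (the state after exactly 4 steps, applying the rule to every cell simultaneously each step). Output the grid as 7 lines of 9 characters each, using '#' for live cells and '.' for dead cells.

Simulating step by step:
Generation 0 (given above): 21 live cells
Generation 1: 26 live cells
##.#.....
###...###
##...####
#....#.##
......#.#
...#.....
.#.##.#..
Generation 2: 21 live cells
...####..
.....#...
..#..#...
.#...#...
#.....#.#
..####.#.
##.##....
Generation 3: 23 live cells
..##..#..
...#.....
....###..
##...##..
####..###
..#..###.
.#.......
Generation 4: 16 live cells
(generation 4 grid is the final answer)

Answer: ..##.....
..##..#..
....#.#..
...#.....
...##....
...#.#...
.#.#.#.#.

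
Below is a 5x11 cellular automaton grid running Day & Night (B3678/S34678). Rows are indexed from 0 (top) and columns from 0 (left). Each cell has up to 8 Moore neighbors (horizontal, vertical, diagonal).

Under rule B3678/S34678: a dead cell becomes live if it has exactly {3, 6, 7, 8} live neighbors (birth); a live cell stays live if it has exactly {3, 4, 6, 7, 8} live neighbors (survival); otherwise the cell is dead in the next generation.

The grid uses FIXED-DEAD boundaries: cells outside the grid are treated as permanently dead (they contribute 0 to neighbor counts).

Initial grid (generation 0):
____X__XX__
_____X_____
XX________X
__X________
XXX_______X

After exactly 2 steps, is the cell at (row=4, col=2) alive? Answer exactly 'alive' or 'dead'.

Simulating step by step:
Generation 0 (given above): 12 live cells
Generation 1: 3 live cells
___________
___________
___________
_XX________
_X_________
Generation 2: 1 live cells
___________
___________
___________
___________
__X________

Cell (4,2) at generation 2: 1 -> alive

Answer: alive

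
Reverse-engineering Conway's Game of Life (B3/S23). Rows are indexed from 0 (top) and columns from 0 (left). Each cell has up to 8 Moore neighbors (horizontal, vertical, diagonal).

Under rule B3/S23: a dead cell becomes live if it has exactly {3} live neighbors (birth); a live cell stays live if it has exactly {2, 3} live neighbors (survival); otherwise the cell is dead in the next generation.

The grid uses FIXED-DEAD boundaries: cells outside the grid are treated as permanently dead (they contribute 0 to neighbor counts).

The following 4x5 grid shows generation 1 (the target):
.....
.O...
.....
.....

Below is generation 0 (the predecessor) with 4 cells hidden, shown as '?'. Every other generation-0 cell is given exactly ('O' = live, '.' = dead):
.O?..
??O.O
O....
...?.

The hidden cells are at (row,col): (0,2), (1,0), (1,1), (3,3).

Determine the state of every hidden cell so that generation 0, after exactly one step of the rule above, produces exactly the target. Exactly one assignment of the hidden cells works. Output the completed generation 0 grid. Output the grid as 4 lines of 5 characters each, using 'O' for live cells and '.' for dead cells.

Answer: .O...
..O.O
O....
.....

Derivation:
Hidden generation-0 cells (in order): (0,2), (1,0), (1,1), (3,3).
A hidden cell only influences target cells in its own 3x3 neighborhood. Try each of the 2^4 = 16 assignments, step the completed generation 0 forward once under B3/S23, and compare with the target:
  (0,2)=. (1,0)=. (1,1)=. (3,3)=. -> step reproduces the target at every cell -> ACCEPT
  (0,2)=. (1,0)=. (1,1)=. (3,3)=O -> step gives (2,3)='O' but target has '.' -> reject
  (0,2)=. (1,0)=. (1,1)=O (3,3)=. -> step gives (0,1)='O' but target has '.' -> reject
  (0,2)=. (1,0)=. (1,1)=O (3,3)=O -> step gives (0,1)='O' but target has '.' -> reject
  (0,2)=. (1,0)=O (1,1)=. (3,3)=. -> step gives (0,1)='O' but target has '.' -> reject
  (0,2)=. (1,0)=O (1,1)=. (3,3)=O -> step gives (0,1)='O' but target has '.' -> reject
  (0,2)=. (1,0)=O (1,1)=O (3,3)=. -> step gives (0,0)='O' but target has '.' -> reject
  (0,2)=. (1,0)=O (1,1)=O (3,3)=O -> step gives (0,0)='O' but target has '.' -> reject
  (0,2)=O (1,0)=. (1,1)=. (3,3)=. -> step gives (0,1)='O' but target has '.' -> reject
  (0,2)=O (1,0)=. (1,1)=. (3,3)=O -> step gives (0,1)='O' but target has '.' -> reject
  (0,2)=O (1,0)=. (1,1)=O (3,3)=. -> step gives (0,1)='O' but target has '.' -> reject
  (0,2)=O (1,0)=. (1,1)=O (3,3)=O -> step gives (0,1)='O' but target has '.' -> reject
  (0,2)=O (1,0)=O (1,1)=. (3,3)=. -> step gives (0,1)='O' but target has '.' -> reject
  (0,2)=O (1,0)=O (1,1)=. (3,3)=O -> step gives (0,1)='O' but target has '.' -> reject
  (0,2)=O (1,0)=O (1,1)=O (3,3)=. -> step gives (0,0)='O' but target has '.' -> reject
  (0,2)=O (1,0)=O (1,1)=O (3,3)=O -> step gives (0,0)='O' but target has '.' -> reject
Unique solution: (0,2)=dead, (1,0)=dead, (1,1)=dead, (3,3)=dead.
Check: live-neighbor counts of every cell in the completed generation 0:
11221
23120
02121
11000
Applying B3/S23 to generation 0 with these counts gives:
.....
.O...
.....
.....
which matches the target exactly.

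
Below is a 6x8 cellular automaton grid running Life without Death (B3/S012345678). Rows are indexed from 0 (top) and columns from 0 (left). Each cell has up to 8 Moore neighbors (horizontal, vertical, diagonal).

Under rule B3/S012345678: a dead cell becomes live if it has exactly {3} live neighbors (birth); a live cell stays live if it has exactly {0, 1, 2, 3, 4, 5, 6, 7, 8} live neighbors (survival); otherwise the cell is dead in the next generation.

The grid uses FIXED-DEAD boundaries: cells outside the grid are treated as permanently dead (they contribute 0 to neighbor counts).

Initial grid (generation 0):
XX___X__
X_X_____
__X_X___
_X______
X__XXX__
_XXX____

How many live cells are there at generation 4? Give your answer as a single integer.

Simulating step by step:
Generation 0 (given above): 15 live cells
Generation 1: 19 live cells
XX___X__
X_XX____
__XXX___
_XX__X__
X__XXX__
_XXX____
Generation 2: 20 live cells
XXX__X__
X_XX____
__XXX___
_XX__X__
X__XXX__
_XXX____
Generation 3: 21 live cells
XXXX_X__
X_XX____
__XXX___
_XX__X__
X__XXX__
_XXX____
Generation 4: 22 live cells
XXXXXX__
X_XX____
__XXX___
_XX__X__
X__XXX__
_XXX____
Population at generation 4: 22

Answer: 22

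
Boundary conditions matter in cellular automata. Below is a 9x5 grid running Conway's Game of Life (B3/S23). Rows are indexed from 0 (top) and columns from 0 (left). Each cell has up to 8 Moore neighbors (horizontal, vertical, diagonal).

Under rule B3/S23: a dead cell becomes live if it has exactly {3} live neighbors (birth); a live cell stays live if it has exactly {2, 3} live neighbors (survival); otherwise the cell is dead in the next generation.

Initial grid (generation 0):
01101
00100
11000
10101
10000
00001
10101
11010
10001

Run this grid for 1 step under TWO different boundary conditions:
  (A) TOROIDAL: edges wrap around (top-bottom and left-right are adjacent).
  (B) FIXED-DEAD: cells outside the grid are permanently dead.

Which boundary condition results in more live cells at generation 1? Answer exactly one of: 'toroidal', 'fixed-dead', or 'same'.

Answer: fixed-dead

Derivation:
Under TOROIDAL boundary, generation 1:
01101
00110
10111
00001
11010
01011
00100
00110
00000
Population = 19

Under FIXED-DEAD boundary, generation 1:
01110
10110
10110
10000
01010
01010
10101
10111
11000
Population = 23

Comparison: toroidal=19, fixed-dead=23 -> fixed-dead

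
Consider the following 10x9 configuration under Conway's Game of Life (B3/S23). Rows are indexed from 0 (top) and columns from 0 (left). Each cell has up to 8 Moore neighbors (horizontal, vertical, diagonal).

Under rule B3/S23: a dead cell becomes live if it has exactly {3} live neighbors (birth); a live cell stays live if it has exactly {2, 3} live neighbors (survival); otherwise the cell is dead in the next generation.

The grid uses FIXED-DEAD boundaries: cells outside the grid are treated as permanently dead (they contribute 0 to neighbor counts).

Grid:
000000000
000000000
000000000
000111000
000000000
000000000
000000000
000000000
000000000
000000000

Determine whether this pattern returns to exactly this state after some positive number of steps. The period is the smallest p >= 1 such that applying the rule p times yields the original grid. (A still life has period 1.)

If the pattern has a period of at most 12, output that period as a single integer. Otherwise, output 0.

Answer: 2

Derivation:
Simulating and comparing each generation to the original:
Gen 0 (original, given above): 3 live cells
Gen 1: 3 live cells, differs from original
Gen 2: 3 live cells, MATCHES original -> period = 2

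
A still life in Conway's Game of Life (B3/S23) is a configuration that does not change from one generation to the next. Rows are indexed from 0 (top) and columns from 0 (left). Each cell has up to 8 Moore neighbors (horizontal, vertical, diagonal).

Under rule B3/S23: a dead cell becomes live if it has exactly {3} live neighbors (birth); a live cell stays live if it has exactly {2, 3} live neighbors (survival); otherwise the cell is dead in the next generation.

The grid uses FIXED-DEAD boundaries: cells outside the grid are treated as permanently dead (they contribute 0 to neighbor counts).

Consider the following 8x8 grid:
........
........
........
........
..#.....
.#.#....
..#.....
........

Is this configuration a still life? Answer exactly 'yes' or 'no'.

Answer: yes

Derivation:
Compute generation 1 and compare to generation 0 (given above):
Generation 1:
........
........
........
........
..#.....
.#.#....
..#.....
........
The grids are IDENTICAL -> still life.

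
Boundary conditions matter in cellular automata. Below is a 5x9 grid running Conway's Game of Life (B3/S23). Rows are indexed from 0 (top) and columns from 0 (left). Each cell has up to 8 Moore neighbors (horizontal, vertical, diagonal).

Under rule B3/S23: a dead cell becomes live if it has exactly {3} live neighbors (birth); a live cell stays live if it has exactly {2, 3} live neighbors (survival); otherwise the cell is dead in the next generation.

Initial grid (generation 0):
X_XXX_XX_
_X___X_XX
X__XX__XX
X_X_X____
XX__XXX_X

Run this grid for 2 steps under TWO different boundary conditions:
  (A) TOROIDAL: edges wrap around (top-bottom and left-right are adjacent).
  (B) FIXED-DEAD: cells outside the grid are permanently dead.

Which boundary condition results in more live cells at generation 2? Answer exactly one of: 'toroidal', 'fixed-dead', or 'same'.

Under TOROIDAL boundary, generation 2:
__X______
_X___X___
_XXXX__X_
__X_X____
__XX_____
Population = 12

Under FIXED-DEAD boundary, generation 2:
XXXXXXXX_
X________
X_XXX___X
X_______X
XXXXXX___
Population = 22

Comparison: toroidal=12, fixed-dead=22 -> fixed-dead

Answer: fixed-dead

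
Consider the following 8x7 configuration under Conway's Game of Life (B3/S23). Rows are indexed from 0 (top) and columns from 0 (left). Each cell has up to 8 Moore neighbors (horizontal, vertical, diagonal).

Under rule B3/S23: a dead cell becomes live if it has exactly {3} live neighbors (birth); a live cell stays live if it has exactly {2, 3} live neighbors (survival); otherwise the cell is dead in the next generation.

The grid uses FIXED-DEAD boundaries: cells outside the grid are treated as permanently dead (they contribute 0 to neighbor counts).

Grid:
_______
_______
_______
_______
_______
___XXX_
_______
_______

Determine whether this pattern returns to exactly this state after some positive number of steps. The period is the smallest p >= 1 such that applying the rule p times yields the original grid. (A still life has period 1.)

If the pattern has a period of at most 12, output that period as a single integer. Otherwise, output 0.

Answer: 2

Derivation:
Simulating and comparing each generation to the original:
Gen 0 (original, given above): 3 live cells
Gen 1: 3 live cells, differs from original
Gen 2: 3 live cells, MATCHES original -> period = 2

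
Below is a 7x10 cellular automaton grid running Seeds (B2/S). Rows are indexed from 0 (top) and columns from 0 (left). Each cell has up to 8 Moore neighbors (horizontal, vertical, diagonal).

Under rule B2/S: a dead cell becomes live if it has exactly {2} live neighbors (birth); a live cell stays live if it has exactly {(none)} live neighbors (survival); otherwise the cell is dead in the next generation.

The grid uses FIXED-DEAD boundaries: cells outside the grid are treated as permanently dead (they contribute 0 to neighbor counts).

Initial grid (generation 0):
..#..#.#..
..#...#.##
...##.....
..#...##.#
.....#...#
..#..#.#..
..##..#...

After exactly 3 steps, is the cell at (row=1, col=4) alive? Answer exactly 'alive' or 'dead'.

Simulating step by step:
Generation 0 (given above): 21 live cells
Generation 1: 15 live cells
.#.#.....#
.#........
.#........
..........
.####.....
.#......#.
.#..##.#..
Generation 2: 12 live cells
#.........
..........
#.#.......
#...#.....
#.........
......##..
#.#...#.#.
Generation 3: 12 live cells
..........
#.........
...#......
...#......
.#...###..
#....#..#.
.#...#....

Cell (1,4) at generation 3: 0 -> dead

Answer: dead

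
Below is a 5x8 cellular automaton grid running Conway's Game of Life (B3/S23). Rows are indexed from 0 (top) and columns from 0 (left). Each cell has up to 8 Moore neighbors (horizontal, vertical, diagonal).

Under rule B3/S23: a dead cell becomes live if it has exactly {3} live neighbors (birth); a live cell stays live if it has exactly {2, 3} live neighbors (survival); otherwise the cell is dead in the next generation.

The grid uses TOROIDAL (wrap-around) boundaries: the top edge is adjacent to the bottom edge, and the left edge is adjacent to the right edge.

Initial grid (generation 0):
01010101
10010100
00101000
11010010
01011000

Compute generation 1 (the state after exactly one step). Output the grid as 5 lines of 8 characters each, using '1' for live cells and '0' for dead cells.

Answer: 01010110
11010110
10101101
11000100
01010111

Derivation:
Simulating step by step:
Generation 0 (given above): 16 live cells
Generation 1: 22 live cells
(generation 1 grid is the final answer)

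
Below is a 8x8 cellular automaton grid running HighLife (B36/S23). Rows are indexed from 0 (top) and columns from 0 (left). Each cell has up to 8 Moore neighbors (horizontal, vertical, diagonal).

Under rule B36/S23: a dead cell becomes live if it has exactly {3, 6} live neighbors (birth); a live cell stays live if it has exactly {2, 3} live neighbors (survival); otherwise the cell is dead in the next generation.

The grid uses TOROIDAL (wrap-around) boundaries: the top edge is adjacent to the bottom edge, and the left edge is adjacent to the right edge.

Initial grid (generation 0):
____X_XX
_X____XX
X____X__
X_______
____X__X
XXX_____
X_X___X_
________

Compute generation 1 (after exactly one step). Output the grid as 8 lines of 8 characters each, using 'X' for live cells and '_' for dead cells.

Simulating step by step:
Generation 0 (given above): 17 live cells
Generation 1: 18 live cells
(generation 1 grid is the final answer)

Answer: X____XXX
________
XX____X_
X______X
_______X
X_XX____
X_X____X
_____XX_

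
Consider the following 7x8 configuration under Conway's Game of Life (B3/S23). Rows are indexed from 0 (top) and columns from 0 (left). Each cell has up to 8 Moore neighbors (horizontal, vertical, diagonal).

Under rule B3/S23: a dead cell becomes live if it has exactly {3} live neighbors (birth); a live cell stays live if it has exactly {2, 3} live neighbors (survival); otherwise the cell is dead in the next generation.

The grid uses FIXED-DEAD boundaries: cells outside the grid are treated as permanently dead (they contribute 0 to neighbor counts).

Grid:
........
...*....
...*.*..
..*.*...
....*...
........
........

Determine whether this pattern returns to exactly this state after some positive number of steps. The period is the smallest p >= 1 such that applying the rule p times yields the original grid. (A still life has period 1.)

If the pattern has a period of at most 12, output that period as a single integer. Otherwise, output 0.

Simulating and comparing each generation to the original:
Gen 0 (original, given above): 6 live cells
Gen 1: 6 live cells, differs from original
Gen 2: 6 live cells, MATCHES original -> period = 2

Answer: 2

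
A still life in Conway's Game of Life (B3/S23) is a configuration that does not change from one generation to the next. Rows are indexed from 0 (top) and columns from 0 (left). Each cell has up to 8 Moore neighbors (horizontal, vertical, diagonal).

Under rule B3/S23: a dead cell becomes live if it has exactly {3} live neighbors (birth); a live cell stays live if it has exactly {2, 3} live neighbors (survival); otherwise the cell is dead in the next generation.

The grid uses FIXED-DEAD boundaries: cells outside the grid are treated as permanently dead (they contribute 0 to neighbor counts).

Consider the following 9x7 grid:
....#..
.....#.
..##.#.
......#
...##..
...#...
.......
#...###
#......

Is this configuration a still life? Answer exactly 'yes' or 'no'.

Answer: no

Derivation:
Compute generation 1 and compare to generation 0 (given above):
Generation 1:
.......
...#.#.
....###
..#..#.
...##..
...##..
....##.
.....#.
.....#.
Cell (0,4) differs: gen0=1 vs gen1=0 -> NOT a still life.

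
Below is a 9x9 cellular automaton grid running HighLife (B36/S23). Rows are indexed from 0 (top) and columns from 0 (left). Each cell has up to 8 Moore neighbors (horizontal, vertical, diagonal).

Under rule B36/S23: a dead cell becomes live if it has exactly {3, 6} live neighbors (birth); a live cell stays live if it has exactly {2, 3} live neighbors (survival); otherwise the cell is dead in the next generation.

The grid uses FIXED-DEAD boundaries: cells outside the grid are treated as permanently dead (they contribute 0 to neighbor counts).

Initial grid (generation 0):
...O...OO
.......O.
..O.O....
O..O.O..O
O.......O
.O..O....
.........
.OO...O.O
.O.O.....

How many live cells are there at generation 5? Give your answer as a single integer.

Simulating step by step:
Generation 0 (given above): 20 live cells
Generation 1: 18 live cells
.......OO
...O...OO
...OO....
.O.OO....
OO..O....
.........
.OO......
.OO......
.O.......
Generation 2: 21 live cells
.......OO
...OO..OO
.........
OO...O...
OOOOO....
O.O......
.OO......
O........
.OO......
Generation 3: 15 live cells
.......OO
.......OO
....O....
O..OO....
...OO....
O........
O.O......
O........
.O.......
Generation 4: 13 live cells
.......OO
.......OO
...OO....
.....O...
...OO....
.O.O.....
O........
O........
.........
Generation 5: 14 live cells
.......OO
.......OO
....O....
.....O...
..OOO....
..OOO....
OO.......
.........
.........
Population at generation 5: 14

Answer: 14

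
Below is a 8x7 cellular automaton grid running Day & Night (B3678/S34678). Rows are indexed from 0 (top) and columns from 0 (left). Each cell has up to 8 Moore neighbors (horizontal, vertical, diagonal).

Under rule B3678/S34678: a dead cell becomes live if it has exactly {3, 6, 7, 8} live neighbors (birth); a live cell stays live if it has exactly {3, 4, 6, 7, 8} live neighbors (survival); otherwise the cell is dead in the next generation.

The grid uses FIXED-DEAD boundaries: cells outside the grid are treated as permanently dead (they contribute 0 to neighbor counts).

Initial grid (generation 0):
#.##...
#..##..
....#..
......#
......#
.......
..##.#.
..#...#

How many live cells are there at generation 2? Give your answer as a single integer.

Simulating step by step:
Generation 0 (given above): 14 live cells
Generation 1: 11 live cells
.#.##..
.####..
...#.#.
.....#.
.......
.......
.......
...#...
Generation 2: 5 live cells
...##..
.....#.
...#...
....#..
.......
.......
.......
.......
Population at generation 2: 5

Answer: 5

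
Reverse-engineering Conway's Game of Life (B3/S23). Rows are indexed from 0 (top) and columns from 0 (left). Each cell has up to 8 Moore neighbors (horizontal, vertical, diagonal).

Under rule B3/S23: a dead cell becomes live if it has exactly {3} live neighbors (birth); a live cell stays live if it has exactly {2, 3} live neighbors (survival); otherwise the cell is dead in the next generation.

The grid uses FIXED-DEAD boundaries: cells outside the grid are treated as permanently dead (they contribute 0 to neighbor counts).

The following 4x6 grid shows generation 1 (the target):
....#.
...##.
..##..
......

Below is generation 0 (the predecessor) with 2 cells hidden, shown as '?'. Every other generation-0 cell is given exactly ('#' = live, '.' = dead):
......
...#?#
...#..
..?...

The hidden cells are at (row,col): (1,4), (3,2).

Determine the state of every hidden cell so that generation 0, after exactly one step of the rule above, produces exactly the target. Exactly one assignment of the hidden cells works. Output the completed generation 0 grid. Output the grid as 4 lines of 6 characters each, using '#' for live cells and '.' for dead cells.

Hidden generation-0 cells (in order): (1,4), (3,2).
A hidden cell only influences target cells in its own 3x3 neighborhood. Try each of the 2^2 = 4 assignments, step the completed generation 0 forward once under B3/S23, and compare with the target:
  (1,4)=. (3,2)=. -> step gives (0,4)='.' but target has '#' -> reject
  (1,4)=. (3,2)=# -> step gives (0,4)='.' but target has '#' -> reject
  (1,4)=# (3,2)=. -> step gives (2,2)='.' but target has '#' -> reject
  (1,4)=# (3,2)=# -> step reproduces the target at every cell -> ACCEPT
Unique solution: (1,4)=live, (3,2)=live.
Check: live-neighbor counts of every cell in the completed generation 0:
001232
002231
013342
011210
Applying B3/S23 to generation 0 with these counts gives:
....#.
...##.
..##..
......
which matches the target exactly.

Answer: ......
...###
...#..
..#...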